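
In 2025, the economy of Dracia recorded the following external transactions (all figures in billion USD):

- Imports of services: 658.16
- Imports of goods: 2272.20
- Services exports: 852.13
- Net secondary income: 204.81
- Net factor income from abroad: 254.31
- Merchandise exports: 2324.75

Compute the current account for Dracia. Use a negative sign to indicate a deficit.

Goods balance = 2324.75 - 2272.20 = 52.55
Services balance = 852.13 - 658.16 = 193.97
Trade balance (goods + services) = 52.55 + 193.97 = 246.52
Net primary income = 254.31
Net secondary income = 204.81
Current account = 246.52 + 254.31 + 204.81 = 705.64

705.64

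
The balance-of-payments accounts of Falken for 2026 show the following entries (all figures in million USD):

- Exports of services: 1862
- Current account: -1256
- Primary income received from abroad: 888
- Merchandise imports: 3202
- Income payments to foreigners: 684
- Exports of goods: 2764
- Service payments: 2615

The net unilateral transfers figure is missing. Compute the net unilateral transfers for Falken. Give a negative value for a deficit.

Current account = goods balance + services balance + net primary income + net secondary income
Sum of the known components = -987
Net unilateral transfers = CA - (known components) = -1256 - (-987) = -269

-269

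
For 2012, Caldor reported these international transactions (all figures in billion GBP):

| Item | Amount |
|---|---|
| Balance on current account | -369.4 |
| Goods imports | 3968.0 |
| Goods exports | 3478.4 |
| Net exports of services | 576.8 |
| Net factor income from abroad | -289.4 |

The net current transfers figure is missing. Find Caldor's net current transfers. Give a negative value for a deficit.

-167.2

Current account = goods balance + services balance + net primary income + net secondary income
Sum of the known components = -202.2
Net current transfers = CA - (known components) = -369.4 - (-202.2) = -167.2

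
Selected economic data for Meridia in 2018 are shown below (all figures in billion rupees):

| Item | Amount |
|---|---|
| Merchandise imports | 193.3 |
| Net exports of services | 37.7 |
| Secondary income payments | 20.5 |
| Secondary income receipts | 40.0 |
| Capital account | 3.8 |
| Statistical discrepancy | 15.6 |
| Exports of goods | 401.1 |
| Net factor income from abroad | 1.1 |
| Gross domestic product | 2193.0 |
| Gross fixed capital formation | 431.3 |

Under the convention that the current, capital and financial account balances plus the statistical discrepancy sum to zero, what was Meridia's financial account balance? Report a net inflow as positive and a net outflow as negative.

Goods balance = 401.1 - 193.3 = 207.8
Services balance = 37.7
Trade balance (goods + services) = 207.8 + 37.7 = 245.5
Net primary income = 1.1
Net secondary income = 40.0 - 20.5 = 19.5
Current account = 245.5 + 1.1 + 19.5 = 266.1
Financial account = -(266.1 + 3.8 + 15.6) = -285.5

-285.5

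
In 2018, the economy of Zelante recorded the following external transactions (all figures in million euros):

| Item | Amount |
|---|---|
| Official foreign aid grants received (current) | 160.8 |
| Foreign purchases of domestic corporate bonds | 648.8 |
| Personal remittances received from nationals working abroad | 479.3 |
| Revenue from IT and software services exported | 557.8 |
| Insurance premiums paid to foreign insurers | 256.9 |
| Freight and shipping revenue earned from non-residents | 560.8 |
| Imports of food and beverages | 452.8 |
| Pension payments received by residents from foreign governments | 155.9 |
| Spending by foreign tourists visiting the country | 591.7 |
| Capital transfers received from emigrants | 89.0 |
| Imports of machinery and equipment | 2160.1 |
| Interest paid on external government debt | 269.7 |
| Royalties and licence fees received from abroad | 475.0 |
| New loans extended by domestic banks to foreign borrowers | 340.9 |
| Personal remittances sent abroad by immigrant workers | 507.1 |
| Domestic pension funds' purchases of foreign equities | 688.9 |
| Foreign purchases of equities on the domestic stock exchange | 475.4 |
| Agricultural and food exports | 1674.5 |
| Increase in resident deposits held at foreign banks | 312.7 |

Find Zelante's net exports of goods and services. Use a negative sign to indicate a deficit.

990.0

Goods: -2160.1 - 452.8 + 1674.5 = -938.4
Services: 557.8 + 475.0 + 560.8 + 591.7 - 256.9 = 1928.4
Trade balance = -938.4 + 1928.4 = 990.0
(Excluded from the trade balance — secondary income: official foreign aid grants received (current) 160.8, personal remittances received from nationals working abroad 479.3, pension payments received by residents from foreign governments 155.9, personal remittances sent abroad by immigrant workers 507.1; financial account: foreign purchases of domestic corporate bonds 648.8, new loans extended by domestic banks to foreign borrowers 340.9, domestic pension funds' purchases of foreign equities 688.9, foreign purchases of equities on the domestic stock exchange 475.4, increase in resident deposits held at foreign banks 312.7; capital account: capital transfers received from emigrants 89.0; primary income: interest paid on external government debt 269.7.)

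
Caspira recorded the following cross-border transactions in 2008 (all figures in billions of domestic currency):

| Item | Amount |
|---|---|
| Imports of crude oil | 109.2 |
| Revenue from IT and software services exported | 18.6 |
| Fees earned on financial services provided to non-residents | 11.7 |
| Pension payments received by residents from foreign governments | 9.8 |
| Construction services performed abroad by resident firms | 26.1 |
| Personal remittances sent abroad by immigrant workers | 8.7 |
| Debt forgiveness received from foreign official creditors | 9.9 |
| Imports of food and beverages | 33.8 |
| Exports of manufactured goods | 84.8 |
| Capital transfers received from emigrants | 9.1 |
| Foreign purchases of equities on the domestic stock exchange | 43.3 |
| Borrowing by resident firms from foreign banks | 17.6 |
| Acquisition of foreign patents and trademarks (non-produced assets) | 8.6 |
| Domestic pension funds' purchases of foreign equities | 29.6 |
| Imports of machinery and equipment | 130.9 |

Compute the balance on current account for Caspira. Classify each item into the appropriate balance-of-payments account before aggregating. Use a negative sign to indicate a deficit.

-131.6

Goods: -130.9 - 33.8 + 84.8 - 109.2 = -189.1
Services: 26.1 + 18.6 + 11.7 = 56.4
Secondary income: 9.8 - 8.7 = 1.1
Current account = (-189.1) + 56.4 + 1.1 = -131.6
(Excluded from the current account — capital account: debt forgiveness received from foreign official creditors 9.9, capital transfers received from emigrants 9.1, acquisition of foreign patents and trademarks (non-produced assets) 8.6; financial account: foreign purchases of equities on the domestic stock exchange 43.3, borrowing by resident firms from foreign banks 17.6, domestic pension funds' purchases of foreign equities 29.6.)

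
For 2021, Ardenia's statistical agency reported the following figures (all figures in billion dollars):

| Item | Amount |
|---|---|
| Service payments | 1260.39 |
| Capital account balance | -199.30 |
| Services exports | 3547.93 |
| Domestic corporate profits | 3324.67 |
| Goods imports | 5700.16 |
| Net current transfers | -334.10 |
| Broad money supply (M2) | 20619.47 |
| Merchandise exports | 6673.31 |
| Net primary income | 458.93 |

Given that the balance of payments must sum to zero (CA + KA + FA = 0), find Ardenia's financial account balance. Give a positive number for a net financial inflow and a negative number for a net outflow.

Goods balance = 6673.31 - 5700.16 = 973.15
Services balance = 3547.93 - 1260.39 = 2287.54
Trade balance (goods + services) = 973.15 + 2287.54 = 3260.69
Net primary income = 458.93
Net secondary income = -334.10
Current account = 3260.69 + 458.93 + (-334.10) = 3385.52
Financial account = -(3385.52 + (-199.30)) = -3186.22

-3186.22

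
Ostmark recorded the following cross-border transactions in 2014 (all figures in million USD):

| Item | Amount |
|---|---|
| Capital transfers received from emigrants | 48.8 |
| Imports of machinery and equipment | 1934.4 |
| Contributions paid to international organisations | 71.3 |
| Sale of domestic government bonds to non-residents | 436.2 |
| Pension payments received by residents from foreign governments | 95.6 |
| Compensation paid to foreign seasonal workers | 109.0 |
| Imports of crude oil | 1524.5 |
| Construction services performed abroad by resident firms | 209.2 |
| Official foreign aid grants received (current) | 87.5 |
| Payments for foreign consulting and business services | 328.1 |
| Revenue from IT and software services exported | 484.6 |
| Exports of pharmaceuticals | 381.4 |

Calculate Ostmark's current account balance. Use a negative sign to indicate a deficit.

-2709.0

Goods: 381.4 - 1524.5 - 1934.4 = -3077.5
Services: 209.2 + 484.6 - 328.1 = 365.7
Primary income: -109.0
Secondary income: 95.6 - 71.3 + 87.5 = 111.8
Current account = (-3077.5) + 365.7 + (-109.0) + 111.8 = -2709.0
(Excluded from the current account — capital account: capital transfers received from emigrants 48.8; financial account: sale of domestic government bonds to non-residents 436.2.)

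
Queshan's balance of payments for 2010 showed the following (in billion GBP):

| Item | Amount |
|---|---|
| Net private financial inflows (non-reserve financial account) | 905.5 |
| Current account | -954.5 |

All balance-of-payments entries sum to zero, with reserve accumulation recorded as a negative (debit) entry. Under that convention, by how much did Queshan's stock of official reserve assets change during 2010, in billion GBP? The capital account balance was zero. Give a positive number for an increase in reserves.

-49.0

Official reserve transactions balance = -((-954.5) + 905.5) = 49.0
An accumulation of reserves is recorded as a debit (negative entry), so the change in the stock of reserves is the negative of that balance.
Change in official reserves = -(49.0) = -49.0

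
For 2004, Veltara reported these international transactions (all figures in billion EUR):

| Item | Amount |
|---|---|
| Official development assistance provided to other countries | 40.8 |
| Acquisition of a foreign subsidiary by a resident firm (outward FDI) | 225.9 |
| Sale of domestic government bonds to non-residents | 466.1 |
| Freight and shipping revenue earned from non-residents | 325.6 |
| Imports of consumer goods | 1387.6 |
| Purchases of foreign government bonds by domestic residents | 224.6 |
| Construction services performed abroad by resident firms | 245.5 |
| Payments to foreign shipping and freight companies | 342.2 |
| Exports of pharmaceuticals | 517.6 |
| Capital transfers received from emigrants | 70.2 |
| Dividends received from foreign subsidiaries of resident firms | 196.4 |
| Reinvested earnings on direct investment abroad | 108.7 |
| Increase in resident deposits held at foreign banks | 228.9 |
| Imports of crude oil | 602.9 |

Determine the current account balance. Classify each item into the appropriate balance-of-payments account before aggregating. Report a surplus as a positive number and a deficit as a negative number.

Goods: -1387.6 + 517.6 - 602.9 = -1472.9
Services: 245.5 + 325.6 - 342.2 = 228.9
Primary income: 108.7 + 196.4 = 305.1
Secondary income: -40.8
Current account = (-1472.9) + 228.9 + 305.1 + (-40.8) = -979.7
(Excluded from the current account — financial account: acquisition of a foreign subsidiary by a resident firm (outward FDI) 225.9, sale of domestic government bonds to non-residents 466.1, purchases of foreign government bonds by domestic residents 224.6, increase in resident deposits held at foreign banks 228.9; capital account: capital transfers received from emigrants 70.2.)

-979.7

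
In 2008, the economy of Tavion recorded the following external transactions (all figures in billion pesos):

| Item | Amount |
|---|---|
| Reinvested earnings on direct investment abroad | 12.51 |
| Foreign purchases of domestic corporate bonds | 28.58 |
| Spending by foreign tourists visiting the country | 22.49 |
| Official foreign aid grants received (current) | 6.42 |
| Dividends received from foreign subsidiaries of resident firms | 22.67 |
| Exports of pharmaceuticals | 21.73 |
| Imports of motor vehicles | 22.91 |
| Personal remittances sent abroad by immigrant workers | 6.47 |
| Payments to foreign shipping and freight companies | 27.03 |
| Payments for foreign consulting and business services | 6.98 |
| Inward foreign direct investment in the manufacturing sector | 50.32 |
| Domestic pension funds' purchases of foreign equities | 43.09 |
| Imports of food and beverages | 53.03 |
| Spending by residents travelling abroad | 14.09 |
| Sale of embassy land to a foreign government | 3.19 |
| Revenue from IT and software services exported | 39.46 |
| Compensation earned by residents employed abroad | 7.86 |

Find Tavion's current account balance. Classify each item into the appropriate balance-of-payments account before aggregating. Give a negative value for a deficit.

2.63

Goods: -53.03 - 22.91 + 21.73 = -54.21
Services: 39.46 - 6.98 - 14.09 + 22.49 - 27.03 = 13.85
Primary income: 22.67 + 7.86 + 12.51 = 43.04
Secondary income: 6.42 - 6.47 = -0.05
Current account = (-54.21) + 13.85 + 43.04 + (-0.05) = 2.63
(Excluded from the current account — financial account: foreign purchases of domestic corporate bonds 28.58, inward foreign direct investment in the manufacturing sector 50.32, domestic pension funds' purchases of foreign equities 43.09; capital account: sale of embassy land to a foreign government 3.19.)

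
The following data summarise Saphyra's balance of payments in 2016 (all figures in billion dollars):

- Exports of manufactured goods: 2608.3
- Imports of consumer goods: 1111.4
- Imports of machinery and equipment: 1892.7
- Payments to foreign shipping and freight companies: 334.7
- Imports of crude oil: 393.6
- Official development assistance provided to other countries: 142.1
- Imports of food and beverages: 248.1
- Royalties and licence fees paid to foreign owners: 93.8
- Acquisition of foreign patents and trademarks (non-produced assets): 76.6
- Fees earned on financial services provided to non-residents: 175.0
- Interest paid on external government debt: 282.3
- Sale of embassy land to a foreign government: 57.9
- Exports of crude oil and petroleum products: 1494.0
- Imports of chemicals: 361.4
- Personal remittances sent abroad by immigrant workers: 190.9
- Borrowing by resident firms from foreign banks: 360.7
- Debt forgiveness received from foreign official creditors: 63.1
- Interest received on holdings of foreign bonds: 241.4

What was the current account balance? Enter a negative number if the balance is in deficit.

Goods: 1494.0 - 1892.7 - 361.4 - 248.1 - 1111.4 - 393.6 + 2608.3 = 95.1
Services: -93.8 - 334.7 + 175.0 = -253.5
Primary income: -282.3 + 241.4 = -40.9
Secondary income: -190.9 - 142.1 = -333.0
Current account = 95.1 + (-253.5) + (-40.9) + (-333.0) = -532.3
(Excluded from the current account — capital account: acquisition of foreign patents and trademarks (non-produced assets) 76.6, sale of embassy land to a foreign government 57.9, debt forgiveness received from foreign official creditors 63.1; financial account: borrowing by resident firms from foreign banks 360.7.)

-532.3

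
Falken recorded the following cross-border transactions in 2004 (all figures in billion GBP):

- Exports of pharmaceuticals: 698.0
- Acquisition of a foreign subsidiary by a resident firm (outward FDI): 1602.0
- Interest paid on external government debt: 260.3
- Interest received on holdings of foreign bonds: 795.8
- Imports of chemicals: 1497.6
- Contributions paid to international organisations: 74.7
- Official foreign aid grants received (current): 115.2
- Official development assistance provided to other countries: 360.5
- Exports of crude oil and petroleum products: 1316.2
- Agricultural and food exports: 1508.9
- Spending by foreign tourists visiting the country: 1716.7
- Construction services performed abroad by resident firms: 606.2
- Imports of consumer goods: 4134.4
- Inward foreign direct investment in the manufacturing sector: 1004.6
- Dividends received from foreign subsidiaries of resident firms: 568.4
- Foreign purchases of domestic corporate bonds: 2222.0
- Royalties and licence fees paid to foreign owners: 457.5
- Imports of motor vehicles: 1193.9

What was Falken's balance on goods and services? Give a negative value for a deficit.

-1437.4

Goods: 1316.2 + 698.0 - 1193.9 - 4134.4 - 1497.6 + 1508.9 = -3302.8
Services: -457.5 + 606.2 + 1716.7 = 1865.4
Trade balance = -3302.8 + 1865.4 = -1437.4
(Excluded from the trade balance — financial account: acquisition of a foreign subsidiary by a resident firm (outward FDI) 1602.0, inward foreign direct investment in the manufacturing sector 1004.6, foreign purchases of domestic corporate bonds 2222.0; primary income: interest paid on external government debt 260.3, interest received on holdings of foreign bonds 795.8, dividends received from foreign subsidiaries of resident firms 568.4; secondary income: contributions paid to international organisations 74.7, official foreign aid grants received (current) 115.2, official development assistance provided to other countries 360.5.)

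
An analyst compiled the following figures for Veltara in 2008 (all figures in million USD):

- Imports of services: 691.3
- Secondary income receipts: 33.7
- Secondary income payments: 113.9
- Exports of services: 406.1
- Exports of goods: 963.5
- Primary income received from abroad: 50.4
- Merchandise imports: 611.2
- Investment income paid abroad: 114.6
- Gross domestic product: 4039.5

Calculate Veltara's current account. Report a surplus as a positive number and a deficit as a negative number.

Goods balance = 963.5 - 611.2 = 352.3
Services balance = 406.1 - 691.3 = -285.2
Trade balance (goods + services) = 352.3 + (-285.2) = 67.1
Net primary income = 50.4 - 114.6 = -64.2
Net secondary income = 33.7 - 113.9 = -80.2
Current account = 67.1 + (-64.2) + (-80.2) = -77.3

-77.3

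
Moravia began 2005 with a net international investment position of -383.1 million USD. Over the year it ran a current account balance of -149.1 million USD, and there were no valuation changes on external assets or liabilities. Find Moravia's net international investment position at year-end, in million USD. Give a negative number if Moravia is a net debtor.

With no valuation effects, change in NIIP = current account = -149.1
End-of-year NIIP = -383.1 + (-149.1) = -532.2

-532.2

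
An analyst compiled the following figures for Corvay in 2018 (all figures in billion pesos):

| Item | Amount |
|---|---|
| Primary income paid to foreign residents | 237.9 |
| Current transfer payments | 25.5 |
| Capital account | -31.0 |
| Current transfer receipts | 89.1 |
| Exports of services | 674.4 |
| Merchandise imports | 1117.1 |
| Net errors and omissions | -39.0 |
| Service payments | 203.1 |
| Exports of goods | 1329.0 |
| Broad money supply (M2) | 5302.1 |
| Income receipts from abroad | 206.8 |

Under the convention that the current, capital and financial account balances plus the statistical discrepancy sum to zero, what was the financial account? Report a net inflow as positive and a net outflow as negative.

Goods balance = 1329.0 - 1117.1 = 211.9
Services balance = 674.4 - 203.1 = 471.3
Trade balance (goods + services) = 211.9 + 471.3 = 683.2
Net primary income = 206.8 - 237.9 = -31.1
Net secondary income = 89.1 - 25.5 = 63.6
Current account = 683.2 + (-31.1) + 63.6 = 715.7
Financial account = -(715.7 + (-31.0) + (-39.0)) = -645.7

-645.7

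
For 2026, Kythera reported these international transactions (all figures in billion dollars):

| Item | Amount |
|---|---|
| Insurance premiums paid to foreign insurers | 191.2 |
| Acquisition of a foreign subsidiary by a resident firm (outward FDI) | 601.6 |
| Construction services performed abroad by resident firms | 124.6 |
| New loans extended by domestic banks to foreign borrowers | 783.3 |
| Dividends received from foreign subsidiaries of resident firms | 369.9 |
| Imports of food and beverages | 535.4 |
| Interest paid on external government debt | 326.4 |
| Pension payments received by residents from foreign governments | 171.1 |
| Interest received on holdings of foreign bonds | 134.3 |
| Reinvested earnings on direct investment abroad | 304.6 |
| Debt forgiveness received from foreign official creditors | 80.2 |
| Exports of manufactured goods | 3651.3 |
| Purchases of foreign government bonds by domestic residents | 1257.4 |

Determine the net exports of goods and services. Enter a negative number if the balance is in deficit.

3049.3

Goods: 3651.3 - 535.4 = 3115.9
Services: -191.2 + 124.6 = -66.6
Trade balance = 3115.9 + (-66.6) = 3049.3
(Excluded from the trade balance — financial account: acquisition of a foreign subsidiary by a resident firm (outward FDI) 601.6, new loans extended by domestic banks to foreign borrowers 783.3, purchases of foreign government bonds by domestic residents 1257.4; primary income: dividends received from foreign subsidiaries of resident firms 369.9, interest paid on external government debt 326.4, interest received on holdings of foreign bonds 134.3, reinvested earnings on direct investment abroad 304.6; secondary income: pension payments received by residents from foreign governments 171.1; capital account: debt forgiveness received from foreign official creditors 80.2.)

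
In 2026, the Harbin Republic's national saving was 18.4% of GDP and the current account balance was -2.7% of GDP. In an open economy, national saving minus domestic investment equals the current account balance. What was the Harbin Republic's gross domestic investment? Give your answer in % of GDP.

I = S - CA = 18.4 - (-2.7) = 21.1

21.1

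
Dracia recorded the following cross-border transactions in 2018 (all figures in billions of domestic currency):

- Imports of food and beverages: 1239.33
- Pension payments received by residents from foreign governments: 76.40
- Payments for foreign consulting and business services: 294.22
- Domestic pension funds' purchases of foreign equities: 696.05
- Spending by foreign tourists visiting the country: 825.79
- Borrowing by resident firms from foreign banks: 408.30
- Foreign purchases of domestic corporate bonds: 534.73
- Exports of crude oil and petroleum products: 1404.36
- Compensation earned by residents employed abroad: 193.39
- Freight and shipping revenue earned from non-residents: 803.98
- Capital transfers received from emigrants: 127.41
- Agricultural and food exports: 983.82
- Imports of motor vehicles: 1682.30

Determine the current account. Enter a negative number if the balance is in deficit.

Goods: 983.82 + 1404.36 - 1239.33 - 1682.30 = -533.45
Services: 803.98 + 825.79 - 294.22 = 1335.55
Primary income: 193.39
Secondary income: 76.40
Current account = (-533.45) + 1335.55 + 193.39 + 76.40 = 1071.89
(Excluded from the current account — financial account: domestic pension funds' purchases of foreign equities 696.05, borrowing by resident firms from foreign banks 408.30, foreign purchases of domestic corporate bonds 534.73; capital account: capital transfers received from emigrants 127.41.)

1071.89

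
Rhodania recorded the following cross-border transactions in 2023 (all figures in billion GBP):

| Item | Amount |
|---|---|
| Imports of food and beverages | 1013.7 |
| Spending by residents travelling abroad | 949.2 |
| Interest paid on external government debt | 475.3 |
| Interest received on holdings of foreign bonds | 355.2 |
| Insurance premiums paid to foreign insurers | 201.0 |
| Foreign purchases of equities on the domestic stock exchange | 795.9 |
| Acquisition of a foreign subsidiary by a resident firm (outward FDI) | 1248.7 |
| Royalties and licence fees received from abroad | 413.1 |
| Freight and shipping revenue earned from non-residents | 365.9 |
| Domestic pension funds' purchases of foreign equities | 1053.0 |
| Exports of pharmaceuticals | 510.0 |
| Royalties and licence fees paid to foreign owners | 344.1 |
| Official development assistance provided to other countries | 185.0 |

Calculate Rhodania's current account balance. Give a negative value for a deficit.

-1524.1

Goods: -1013.7 + 510.0 = -503.7
Services: 365.9 - 344.1 - 949.2 + 413.1 - 201.0 = -715.3
Primary income: -475.3 + 355.2 = -120.1
Secondary income: -185.0
Current account = (-503.7) + (-715.3) + (-120.1) + (-185.0) = -1524.1
(Excluded from the current account — financial account: foreign purchases of equities on the domestic stock exchange 795.9, acquisition of a foreign subsidiary by a resident firm (outward FDI) 1248.7, domestic pension funds' purchases of foreign equities 1053.0.)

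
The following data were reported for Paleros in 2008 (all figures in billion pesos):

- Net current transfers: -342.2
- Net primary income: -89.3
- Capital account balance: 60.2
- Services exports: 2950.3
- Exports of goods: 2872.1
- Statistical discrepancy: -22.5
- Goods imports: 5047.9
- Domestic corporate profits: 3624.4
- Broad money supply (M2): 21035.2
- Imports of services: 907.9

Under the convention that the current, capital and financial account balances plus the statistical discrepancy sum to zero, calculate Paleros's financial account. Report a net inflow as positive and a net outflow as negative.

Goods balance = 2872.1 - 5047.9 = -2175.8
Services balance = 2950.3 - 907.9 = 2042.4
Trade balance (goods + services) = -2175.8 + 2042.4 = -133.4
Net primary income = -89.3
Net secondary income = -342.2
Current account = -133.4 + (-89.3) + (-342.2) = -564.9
Financial account = -(-564.9 + 60.2 + (-22.5)) = 527.2

527.2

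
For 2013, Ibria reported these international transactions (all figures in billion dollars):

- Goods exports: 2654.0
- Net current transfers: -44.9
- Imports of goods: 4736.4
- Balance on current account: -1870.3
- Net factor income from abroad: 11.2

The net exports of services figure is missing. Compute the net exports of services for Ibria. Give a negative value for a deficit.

Current account = goods balance + services balance + net primary income + net secondary income
Sum of the known components = -2116.1
Net exports of services = CA - (known components) = -1870.3 - (-2116.1) = 245.8

245.8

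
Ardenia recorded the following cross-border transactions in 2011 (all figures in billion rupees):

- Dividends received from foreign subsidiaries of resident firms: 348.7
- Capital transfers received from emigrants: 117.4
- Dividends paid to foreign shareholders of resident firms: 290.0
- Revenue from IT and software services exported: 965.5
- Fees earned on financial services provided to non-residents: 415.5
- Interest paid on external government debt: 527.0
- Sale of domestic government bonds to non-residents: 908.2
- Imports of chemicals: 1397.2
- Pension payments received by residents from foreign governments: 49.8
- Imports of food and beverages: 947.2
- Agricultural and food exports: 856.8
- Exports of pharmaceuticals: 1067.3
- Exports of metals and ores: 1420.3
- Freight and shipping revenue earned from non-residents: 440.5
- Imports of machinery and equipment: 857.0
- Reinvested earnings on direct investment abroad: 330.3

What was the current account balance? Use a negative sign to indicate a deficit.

Goods: -947.2 + 1067.3 - 1397.2 + 1420.3 + 856.8 - 857.0 = 143.0
Services: 440.5 + 415.5 + 965.5 = 1821.5
Primary income: 330.3 + 348.7 - 527.0 - 290.0 = -138.0
Secondary income: 49.8
Current account = 143.0 + 1821.5 + (-138.0) + 49.8 = 1876.3
(Excluded from the current account — capital account: capital transfers received from emigrants 117.4; financial account: sale of domestic government bonds to non-residents 908.2.)

1876.3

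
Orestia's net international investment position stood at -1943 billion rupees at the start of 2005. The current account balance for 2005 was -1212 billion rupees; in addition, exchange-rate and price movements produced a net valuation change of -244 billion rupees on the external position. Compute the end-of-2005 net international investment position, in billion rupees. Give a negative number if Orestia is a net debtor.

-3399

Change in NIIP = current account + net valuation change = -1212 + (-244) = -1456
End-of-year NIIP = -1943 + (-1456) = -3399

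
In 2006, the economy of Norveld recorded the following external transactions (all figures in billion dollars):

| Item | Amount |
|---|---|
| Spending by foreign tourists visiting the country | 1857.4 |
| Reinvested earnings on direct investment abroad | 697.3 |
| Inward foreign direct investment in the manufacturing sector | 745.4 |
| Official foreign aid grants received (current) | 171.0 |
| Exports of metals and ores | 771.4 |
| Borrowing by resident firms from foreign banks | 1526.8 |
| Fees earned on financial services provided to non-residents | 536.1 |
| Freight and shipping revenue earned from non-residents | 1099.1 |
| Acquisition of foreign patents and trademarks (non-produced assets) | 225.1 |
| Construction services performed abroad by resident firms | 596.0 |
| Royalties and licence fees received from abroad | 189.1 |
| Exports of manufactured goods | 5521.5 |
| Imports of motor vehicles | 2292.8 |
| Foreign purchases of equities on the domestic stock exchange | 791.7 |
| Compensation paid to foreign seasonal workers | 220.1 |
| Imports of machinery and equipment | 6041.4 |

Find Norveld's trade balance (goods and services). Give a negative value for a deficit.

Goods: 5521.5 - 2292.8 - 6041.4 + 771.4 = -2041.3
Services: 1857.4 + 596.0 + 189.1 + 1099.1 + 536.1 = 4277.7
Trade balance = -2041.3 + 4277.7 = 2236.4
(Excluded from the trade balance — primary income: reinvested earnings on direct investment abroad 697.3, compensation paid to foreign seasonal workers 220.1; financial account: inward foreign direct investment in the manufacturing sector 745.4, borrowing by resident firms from foreign banks 1526.8, foreign purchases of equities on the domestic stock exchange 791.7; secondary income: official foreign aid grants received (current) 171.0; capital account: acquisition of foreign patents and trademarks (non-produced assets) 225.1.)

2236.4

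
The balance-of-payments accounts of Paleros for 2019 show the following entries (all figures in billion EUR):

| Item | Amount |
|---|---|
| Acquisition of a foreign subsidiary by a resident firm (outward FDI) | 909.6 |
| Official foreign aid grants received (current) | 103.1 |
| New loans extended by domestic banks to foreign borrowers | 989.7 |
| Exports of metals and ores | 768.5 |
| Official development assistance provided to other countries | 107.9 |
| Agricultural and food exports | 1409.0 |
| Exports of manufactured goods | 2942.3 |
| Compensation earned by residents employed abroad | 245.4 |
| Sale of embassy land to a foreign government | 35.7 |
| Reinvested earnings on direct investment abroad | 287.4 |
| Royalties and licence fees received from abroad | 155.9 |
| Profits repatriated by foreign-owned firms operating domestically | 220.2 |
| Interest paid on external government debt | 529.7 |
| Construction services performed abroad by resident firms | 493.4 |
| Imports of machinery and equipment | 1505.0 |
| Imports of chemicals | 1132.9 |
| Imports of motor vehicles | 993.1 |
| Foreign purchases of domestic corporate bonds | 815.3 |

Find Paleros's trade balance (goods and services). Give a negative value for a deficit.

Goods: -993.1 - 1132.9 + 2942.3 + 768.5 - 1505.0 + 1409.0 = 1488.8
Services: 155.9 + 493.4 = 649.3
Trade balance = 1488.8 + 649.3 = 2138.1
(Excluded from the trade balance — financial account: acquisition of a foreign subsidiary by a resident firm (outward FDI) 909.6, new loans extended by domestic banks to foreign borrowers 989.7, foreign purchases of domestic corporate bonds 815.3; secondary income: official foreign aid grants received (current) 103.1, official development assistance provided to other countries 107.9; primary income: compensation earned by residents employed abroad 245.4, reinvested earnings on direct investment abroad 287.4, profits repatriated by foreign-owned firms operating domestically 220.2, interest paid on external government debt 529.7; capital account: sale of embassy land to a foreign government 35.7.)

2138.1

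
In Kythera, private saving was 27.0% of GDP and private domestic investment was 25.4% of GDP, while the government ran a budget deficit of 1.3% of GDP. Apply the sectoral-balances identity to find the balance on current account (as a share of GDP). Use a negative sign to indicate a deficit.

0.3

By the sectoral-balances identity, CA = (S_private - I) + (T - G).
Private balance = 27.0 - 25.4 = 1.6
Government balance (T - G) = -1.3
CA = 1.6 + (-1.3) = 0.3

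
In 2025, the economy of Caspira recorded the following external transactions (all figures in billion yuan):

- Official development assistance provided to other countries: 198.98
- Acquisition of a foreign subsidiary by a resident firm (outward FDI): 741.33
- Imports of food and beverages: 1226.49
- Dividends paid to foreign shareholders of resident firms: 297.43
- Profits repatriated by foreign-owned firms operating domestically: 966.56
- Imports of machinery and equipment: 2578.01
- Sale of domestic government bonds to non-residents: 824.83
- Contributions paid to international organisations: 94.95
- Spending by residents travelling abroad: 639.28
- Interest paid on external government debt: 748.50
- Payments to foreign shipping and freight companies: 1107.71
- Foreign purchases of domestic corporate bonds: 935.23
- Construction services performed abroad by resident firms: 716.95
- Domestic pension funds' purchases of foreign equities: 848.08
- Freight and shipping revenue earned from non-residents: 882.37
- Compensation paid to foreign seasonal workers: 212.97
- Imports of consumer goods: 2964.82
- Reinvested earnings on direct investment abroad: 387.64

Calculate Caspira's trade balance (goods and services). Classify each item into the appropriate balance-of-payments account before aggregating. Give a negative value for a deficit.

Goods: -1226.49 - 2578.01 - 2964.82 = -6769.32
Services: -639.28 - 1107.71 + 716.95 + 882.37 = -147.67
Trade balance = -6769.32 + (-147.67) = -6916.99
(Excluded from the trade balance — secondary income: official development assistance provided to other countries 198.98, contributions paid to international organisations 94.95; financial account: acquisition of a foreign subsidiary by a resident firm (outward FDI) 741.33, sale of domestic government bonds to non-residents 824.83, foreign purchases of domestic corporate bonds 935.23, domestic pension funds' purchases of foreign equities 848.08; primary income: dividends paid to foreign shareholders of resident firms 297.43, profits repatriated by foreign-owned firms operating domestically 966.56, interest paid on external government debt 748.50, compensation paid to foreign seasonal workers 212.97, reinvested earnings on direct investment abroad 387.64.)

-6916.99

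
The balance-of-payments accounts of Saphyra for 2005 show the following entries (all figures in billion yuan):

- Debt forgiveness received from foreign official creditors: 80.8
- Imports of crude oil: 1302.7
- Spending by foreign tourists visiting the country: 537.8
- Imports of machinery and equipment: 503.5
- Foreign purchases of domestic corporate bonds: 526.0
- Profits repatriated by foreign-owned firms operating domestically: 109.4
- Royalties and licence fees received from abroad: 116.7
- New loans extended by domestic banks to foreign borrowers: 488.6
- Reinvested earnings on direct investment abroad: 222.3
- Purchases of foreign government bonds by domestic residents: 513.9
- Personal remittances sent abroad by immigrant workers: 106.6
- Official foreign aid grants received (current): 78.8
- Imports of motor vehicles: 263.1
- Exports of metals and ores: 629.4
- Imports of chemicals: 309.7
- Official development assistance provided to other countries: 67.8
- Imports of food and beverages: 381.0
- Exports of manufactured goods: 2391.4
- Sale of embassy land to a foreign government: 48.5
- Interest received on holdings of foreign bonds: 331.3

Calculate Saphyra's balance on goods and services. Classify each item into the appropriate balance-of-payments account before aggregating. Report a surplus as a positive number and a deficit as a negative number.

Goods: 2391.4 - 309.7 - 263.1 - 503.5 - 381.0 + 629.4 - 1302.7 = 260.8
Services: 537.8 + 116.7 = 654.5
Trade balance = 260.8 + 654.5 = 915.3
(Excluded from the trade balance — capital account: debt forgiveness received from foreign official creditors 80.8, sale of embassy land to a foreign government 48.5; financial account: foreign purchases of domestic corporate bonds 526.0, new loans extended by domestic banks to foreign borrowers 488.6, purchases of foreign government bonds by domestic residents 513.9; primary income: profits repatriated by foreign-owned firms operating domestically 109.4, reinvested earnings on direct investment abroad 222.3, interest received on holdings of foreign bonds 331.3; secondary income: personal remittances sent abroad by immigrant workers 106.6, official foreign aid grants received (current) 78.8, official development assistance provided to other countries 67.8.)

915.3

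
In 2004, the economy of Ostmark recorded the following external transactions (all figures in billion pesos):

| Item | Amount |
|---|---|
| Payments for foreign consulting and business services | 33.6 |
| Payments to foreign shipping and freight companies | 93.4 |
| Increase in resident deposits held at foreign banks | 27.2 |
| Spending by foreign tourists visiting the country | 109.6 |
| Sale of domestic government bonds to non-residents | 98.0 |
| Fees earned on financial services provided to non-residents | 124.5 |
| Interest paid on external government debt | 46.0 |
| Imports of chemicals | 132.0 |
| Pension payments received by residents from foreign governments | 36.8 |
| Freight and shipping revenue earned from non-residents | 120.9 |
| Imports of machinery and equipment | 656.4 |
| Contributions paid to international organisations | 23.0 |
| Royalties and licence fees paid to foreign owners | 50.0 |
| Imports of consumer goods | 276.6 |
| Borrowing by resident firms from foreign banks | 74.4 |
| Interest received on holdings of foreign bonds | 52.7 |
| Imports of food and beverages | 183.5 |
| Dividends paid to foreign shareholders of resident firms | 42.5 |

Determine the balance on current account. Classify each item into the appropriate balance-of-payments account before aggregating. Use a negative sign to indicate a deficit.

-1092.5

Goods: -656.4 - 276.6 - 132.0 - 183.5 = -1248.5
Services: 124.5 - 33.6 - 50.0 + 120.9 - 93.4 + 109.6 = 178.0
Primary income: -42.5 + 52.7 - 46.0 = -35.8
Secondary income: -23.0 + 36.8 = 13.8
Current account = (-1248.5) + 178.0 + (-35.8) + 13.8 = -1092.5
(Excluded from the current account — financial account: increase in resident deposits held at foreign banks 27.2, sale of domestic government bonds to non-residents 98.0, borrowing by resident firms from foreign banks 74.4.)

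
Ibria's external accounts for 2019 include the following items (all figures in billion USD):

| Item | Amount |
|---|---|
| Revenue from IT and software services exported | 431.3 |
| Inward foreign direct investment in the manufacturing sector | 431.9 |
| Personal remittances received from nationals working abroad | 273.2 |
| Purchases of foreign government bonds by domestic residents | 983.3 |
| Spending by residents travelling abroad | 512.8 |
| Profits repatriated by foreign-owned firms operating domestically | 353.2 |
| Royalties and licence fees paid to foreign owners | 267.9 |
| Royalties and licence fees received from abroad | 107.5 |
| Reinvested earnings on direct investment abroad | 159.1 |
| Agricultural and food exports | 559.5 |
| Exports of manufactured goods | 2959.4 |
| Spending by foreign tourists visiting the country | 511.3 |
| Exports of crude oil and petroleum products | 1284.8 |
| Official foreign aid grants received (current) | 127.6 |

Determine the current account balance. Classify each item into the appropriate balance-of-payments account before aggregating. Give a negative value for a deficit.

Goods: 2959.4 + 559.5 + 1284.8 = 4803.7
Services: -267.9 + 431.3 + 511.3 + 107.5 - 512.8 = 269.4
Primary income: -353.2 + 159.1 = -194.1
Secondary income: 127.6 + 273.2 = 400.8
Current account = 4803.7 + 269.4 + (-194.1) + 400.8 = 5279.8
(Excluded from the current account — financial account: inward foreign direct investment in the manufacturing sector 431.9, purchases of foreign government bonds by domestic residents 983.3.)

5279.8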